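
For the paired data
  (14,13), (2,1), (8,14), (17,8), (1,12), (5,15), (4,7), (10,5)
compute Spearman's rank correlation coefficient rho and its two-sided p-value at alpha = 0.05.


Step 1: Rank x and y separately (midranks; no ties here).
rank(x): 14->7, 2->2, 8->5, 17->8, 1->1, 5->4, 4->3, 10->6
rank(y): 13->6, 1->1, 14->7, 8->4, 12->5, 15->8, 7->3, 5->2
Step 2: d_i = R_x(i) - R_y(i); compute d_i^2.
  (7-6)^2=1, (2-1)^2=1, (5-7)^2=4, (8-4)^2=16, (1-5)^2=16, (4-8)^2=16, (3-3)^2=0, (6-2)^2=16
sum(d^2) = 70.
Step 3: rho = 1 - 6*70 / (8*(8^2 - 1)) = 1 - 420/504 = 0.166667.
Step 4: Under H0, t = rho * sqrt((n-2)/(1-rho^2)) = 0.4140 ~ t(6).
Step 5: Two-sided p-value from the t-distribution with 6 df = 0.693239.
Step 6: alpha = 0.05. fail to reject H0.

rho = 0.1667, p = 0.693239, fail to reject H0 at alpha = 0.05.


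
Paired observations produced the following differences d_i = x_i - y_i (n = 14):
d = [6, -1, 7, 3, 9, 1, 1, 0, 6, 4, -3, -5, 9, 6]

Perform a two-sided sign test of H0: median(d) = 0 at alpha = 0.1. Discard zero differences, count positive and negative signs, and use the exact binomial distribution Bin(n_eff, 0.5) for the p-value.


Step 1: Discard zero differences. Original n = 14; n_eff = number of nonzero differences = 13.
Nonzero differences (with sign): +6, -1, +7, +3, +9, +1, +1, +6, +4, -3, -5, +9, +6
Step 2: Count signs: positive = 10, negative = 3.
Step 3: Under H0: P(positive) = 0.5, so the number of positives S ~ Bin(13, 0.5).
Step 4: Two-sided exact p-value = sum of Bin(13,0.5) probabilities at or below the observed probability = 0.092285.
Step 5: alpha = 0.1. reject H0.

n_eff = 13, pos = 10, neg = 3, p = 0.092285, reject H0.


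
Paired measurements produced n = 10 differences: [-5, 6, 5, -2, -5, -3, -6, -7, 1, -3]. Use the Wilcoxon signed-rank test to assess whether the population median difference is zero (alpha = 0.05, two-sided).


Step 1: Drop any zero differences (none here) and take |d_i|.
|d| = [5, 6, 5, 2, 5, 3, 6, 7, 1, 3]
Step 2: Midrank |d_i| (ties get averaged ranks).
ranks: |5|->6, |6|->8.5, |5|->6, |2|->2, |5|->6, |3|->3.5, |6|->8.5, |7|->10, |1|->1, |3|->3.5
Step 3: Attach original signs; sum ranks with positive sign and with negative sign.
W+ = 8.5 + 6 + 1 = 15.5
W- = 6 + 2 + 6 + 3.5 + 8.5 + 10 + 3.5 = 39.5
(Check: W+ + W- = 55 should equal n(n+1)/2 = 55.)
Step 4: Test statistic W = min(W+, W-) = 15.5.
Step 5: Ties in |d|, so use the tie-corrected normal approximation.
        E[W] = n(n+1)/4 = 10*11/4 = 27.5.
        Tie groups: |d|=3 (t=2), |d|=5 (t=3), |d|=6 (t=2); sum(t^3 - t) = 36.
        Var[W] = n(n+1)(2n+1)/24 - sum(t^3-t)/48 = 2310/24 - 36/48 = 95.5.
        z = (W - E[W]) / sqrt(Var[W]) = (15.5 - 27.5) / 9.7724 = -1.2279.
        Two-sided p = 2*Phi(z) = 0.219467.
Step 6: alpha = 0.05. fail to reject H0.

W+ = 15.5, W- = 39.5, W = min = 15.5, p = 0.219467, fail to reject H0.


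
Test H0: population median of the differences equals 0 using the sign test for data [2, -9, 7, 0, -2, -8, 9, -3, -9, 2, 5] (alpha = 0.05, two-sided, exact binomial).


Step 1: Discard zero differences. Original n = 11; n_eff = number of nonzero differences = 10.
Nonzero differences (with sign): +2, -9, +7, -2, -8, +9, -3, -9, +2, +5
Step 2: Count signs: positive = 5, negative = 5.
Step 3: Under H0: P(positive) = 0.5, so the number of positives S ~ Bin(10, 0.5).
Step 4: Two-sided exact p-value = sum of Bin(10,0.5) probabilities at or below the observed probability = 1.000000.
Step 5: alpha = 0.05. fail to reject H0.

n_eff = 10, pos = 5, neg = 5, p = 1.000000, fail to reject H0.


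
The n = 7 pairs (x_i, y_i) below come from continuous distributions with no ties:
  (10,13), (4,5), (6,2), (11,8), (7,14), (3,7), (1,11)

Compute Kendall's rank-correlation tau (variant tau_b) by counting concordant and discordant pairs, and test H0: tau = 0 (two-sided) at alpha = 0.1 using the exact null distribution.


Step 1: Enumerate the 21 unordered pairs (i,j) with i<j and classify each by sign(x_j-x_i) * sign(y_j-y_i).
  (1,2):dx=-6,dy=-8->C; (1,3):dx=-4,dy=-11->C; (1,4):dx=+1,dy=-5->D; (1,5):dx=-3,dy=+1->D
  (1,6):dx=-7,dy=-6->C; (1,7):dx=-9,dy=-2->C; (2,3):dx=+2,dy=-3->D; (2,4):dx=+7,dy=+3->C
  (2,5):dx=+3,dy=+9->C; (2,6):dx=-1,dy=+2->D; (2,7):dx=-3,dy=+6->D; (3,4):dx=+5,dy=+6->C
  (3,5):dx=+1,dy=+12->C; (3,6):dx=-3,dy=+5->D; (3,7):dx=-5,dy=+9->D; (4,5):dx=-4,dy=+6->D
  (4,6):dx=-8,dy=-1->C; (4,7):dx=-10,dy=+3->D; (5,6):dx=-4,dy=-7->C; (5,7):dx=-6,dy=-3->C
  (6,7):dx=-2,dy=+4->D
Step 2: C = 11, D = 10, total pairs = 21.
Step 3: tau = (C - D)/(n(n-1)/2) = (11 - 10)/21 = 0.047619.
Step 4: Exact two-sided p-value (enumerate n! = 5040 permutations of y under H0): p = 1.000000.
Step 5: alpha = 0.1. fail to reject H0.

tau_b = 0.0476 (C=11, D=10), p = 1.000000, fail to reject H0.


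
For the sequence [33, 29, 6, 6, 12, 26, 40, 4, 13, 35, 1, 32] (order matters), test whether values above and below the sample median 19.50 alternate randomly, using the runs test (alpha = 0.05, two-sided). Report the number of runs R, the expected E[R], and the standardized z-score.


Step 1: Compute median = 19.50; label A = above, B = below.
Labels in order: AABBBAABBABA  (n_A = 6, n_B = 6)
Step 2: Count runs R = 7.
Step 3: Under H0 (random ordering), E[R] = 2*n_A*n_B/(n_A+n_B) + 1 = 2*6*6/12 + 1 = 7.0000.
        Var[R] = 2*n_A*n_B*(2*n_A*n_B - n_A - n_B) / ((n_A+n_B)^2 * (n_A+n_B-1)) = 4320/1584 = 2.7273.
        SD[R] = 1.6514.
Step 4: R = E[R], so z = 0 with no continuity correction.
Step 5: Two-sided p-value via normal approximation = 2*(1 - Phi(|z|)) = 1.000000.
Step 6: alpha = 0.05. fail to reject H0.

R = 7, z = 0.0000, p = 1.000000, fail to reject H0.


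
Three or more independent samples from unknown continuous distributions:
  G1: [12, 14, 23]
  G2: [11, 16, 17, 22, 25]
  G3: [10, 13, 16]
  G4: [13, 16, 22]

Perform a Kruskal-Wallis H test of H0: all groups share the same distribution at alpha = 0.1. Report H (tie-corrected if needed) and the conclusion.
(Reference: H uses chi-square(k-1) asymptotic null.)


Step 1: Combine all N = 14 observations and assign midranks.
sorted (value, group, rank): (10,G3,1), (11,G2,2), (12,G1,3), (13,G3,4.5), (13,G4,4.5), (14,G1,6), (16,G2,8), (16,G3,8), (16,G4,8), (17,G2,10), (22,G2,11.5), (22,G4,11.5), (23,G1,13), (25,G2,14)
Step 2: Sum ranks within each group.
R_1 = 22 (n_1 = 3)
R_2 = 45.5 (n_2 = 5)
R_3 = 13.5 (n_3 = 3)
R_4 = 24 (n_4 = 3)
Step 3: H = 12/(N(N+1)) * sum(R_i^2/n_i) - 3(N+1)
     = 12/(14*15) * (22^2/3 + 45.5^2/5 + 13.5^2/3 + 24^2/3) - 3*15
     = 0.057143 * 828.133 - 45
     = 2.321905.
Step 4: Ties present; correction factor C = 1 - 36/(14^3 - 14) = 0.986813. Corrected H = 2.321905 / 0.986813 = 2.352932.
Step 5: Under H0, H ~ chi^2(3); p-value = 0.502456.
Step 6: alpha = 0.1. fail to reject H0.

H = 2.3529, df = 3, p = 0.502456, fail to reject H0.


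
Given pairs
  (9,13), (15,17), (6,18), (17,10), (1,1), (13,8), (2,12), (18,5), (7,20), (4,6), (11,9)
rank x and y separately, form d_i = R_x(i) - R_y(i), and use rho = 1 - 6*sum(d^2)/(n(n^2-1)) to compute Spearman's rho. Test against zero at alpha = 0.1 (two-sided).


Step 1: Rank x and y separately (midranks; no ties here).
rank(x): 9->6, 15->9, 6->4, 17->10, 1->1, 13->8, 2->2, 18->11, 7->5, 4->3, 11->7
rank(y): 13->8, 17->9, 18->10, 10->6, 1->1, 8->4, 12->7, 5->2, 20->11, 6->3, 9->5
Step 2: d_i = R_x(i) - R_y(i); compute d_i^2.
  (6-8)^2=4, (9-9)^2=0, (4-10)^2=36, (10-6)^2=16, (1-1)^2=0, (8-4)^2=16, (2-7)^2=25, (11-2)^2=81, (5-11)^2=36, (3-3)^2=0, (7-5)^2=4
sum(d^2) = 218.
Step 3: rho = 1 - 6*218 / (11*(11^2 - 1)) = 1 - 1308/1320 = 0.009091.
Step 4: Under H0, t = rho * sqrt((n-2)/(1-rho^2)) = 0.0273 ~ t(9).
Step 5: Two-sided p-value from the t-distribution with 9 df = 0.978837.
Step 6: alpha = 0.1. fail to reject H0.

rho = 0.0091, p = 0.978837, fail to reject H0 at alpha = 0.1.


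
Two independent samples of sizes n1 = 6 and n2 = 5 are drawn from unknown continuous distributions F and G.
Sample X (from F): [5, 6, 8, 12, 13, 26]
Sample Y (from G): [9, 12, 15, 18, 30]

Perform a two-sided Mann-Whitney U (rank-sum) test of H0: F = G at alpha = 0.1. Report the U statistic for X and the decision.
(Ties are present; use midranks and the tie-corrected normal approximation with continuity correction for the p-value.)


Step 1: Combine and sort all 11 observations; assign midranks.
sorted (value, group): (5,X), (6,X), (8,X), (9,Y), (12,X), (12,Y), (13,X), (15,Y), (18,Y), (26,X), (30,Y)
ranks: 5->1, 6->2, 8->3, 9->4, 12->5.5, 12->5.5, 13->7, 15->8, 18->9, 26->10, 30->11
Step 2: Rank sum for X: R1 = 1 + 2 + 3 + 5.5 + 7 + 10 = 28.5.
Step 3: U_X = R1 - n1(n1+1)/2 = 28.5 - 6*7/2 = 28.5 - 21 = 7.5.
       U_Y = n1*n2 - U_X = 30 - 7.5 = 22.5.
Step 4: Ties are present, so use the tie-corrected normal approximation (with continuity correction) for the p-value.
Step 5: p-value = 0.200217; compare to alpha = 0.1. fail to reject H0.

U_X = 7.5, p = 0.200217, fail to reject H0 at alpha = 0.1.


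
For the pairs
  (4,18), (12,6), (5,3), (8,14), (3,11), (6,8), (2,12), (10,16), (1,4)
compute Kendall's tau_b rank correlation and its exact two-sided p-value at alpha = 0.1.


Step 1: Enumerate the 36 unordered pairs (i,j) with i<j and classify each by sign(x_j-x_i) * sign(y_j-y_i).
  (1,2):dx=+8,dy=-12->D; (1,3):dx=+1,dy=-15->D; (1,4):dx=+4,dy=-4->D; (1,5):dx=-1,dy=-7->C
  (1,6):dx=+2,dy=-10->D; (1,7):dx=-2,dy=-6->C; (1,8):dx=+6,dy=-2->D; (1,9):dx=-3,dy=-14->C
  (2,3):dx=-7,dy=-3->C; (2,4):dx=-4,dy=+8->D; (2,5):dx=-9,dy=+5->D; (2,6):dx=-6,dy=+2->D
  (2,7):dx=-10,dy=+6->D; (2,8):dx=-2,dy=+10->D; (2,9):dx=-11,dy=-2->C; (3,4):dx=+3,dy=+11->C
  (3,5):dx=-2,dy=+8->D; (3,6):dx=+1,dy=+5->C; (3,7):dx=-3,dy=+9->D; (3,8):dx=+5,dy=+13->C
  (3,9):dx=-4,dy=+1->D; (4,5):dx=-5,dy=-3->C; (4,6):dx=-2,dy=-6->C; (4,7):dx=-6,dy=-2->C
  (4,8):dx=+2,dy=+2->C; (4,9):dx=-7,dy=-10->C; (5,6):dx=+3,dy=-3->D; (5,7):dx=-1,dy=+1->D
  (5,8):dx=+7,dy=+5->C; (5,9):dx=-2,dy=-7->C; (6,7):dx=-4,dy=+4->D; (6,8):dx=+4,dy=+8->C
  (6,9):dx=-5,dy=-4->C; (7,8):dx=+8,dy=+4->C; (7,9):dx=-1,dy=-8->C; (8,9):dx=-9,dy=-12->C
Step 2: C = 20, D = 16, total pairs = 36.
Step 3: tau = (C - D)/(n(n-1)/2) = (20 - 16)/36 = 0.111111.
Step 4: Exact two-sided p-value (enumerate n! = 362880 permutations of y under H0): p = 0.761414.
Step 5: alpha = 0.1. fail to reject H0.

tau_b = 0.1111 (C=20, D=16), p = 0.761414, fail to reject H0.


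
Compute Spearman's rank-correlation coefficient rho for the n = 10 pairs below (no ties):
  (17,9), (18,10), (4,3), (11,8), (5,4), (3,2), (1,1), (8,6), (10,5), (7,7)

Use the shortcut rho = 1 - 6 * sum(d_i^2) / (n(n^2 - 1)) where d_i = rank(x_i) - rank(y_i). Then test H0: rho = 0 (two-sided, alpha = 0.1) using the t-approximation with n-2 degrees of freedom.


Step 1: Rank x and y separately (midranks; no ties here).
rank(x): 17->9, 18->10, 4->3, 11->8, 5->4, 3->2, 1->1, 8->6, 10->7, 7->5
rank(y): 9->9, 10->10, 3->3, 8->8, 4->4, 2->2, 1->1, 6->6, 5->5, 7->7
Step 2: d_i = R_x(i) - R_y(i); compute d_i^2.
  (9-9)^2=0, (10-10)^2=0, (3-3)^2=0, (8-8)^2=0, (4-4)^2=0, (2-2)^2=0, (1-1)^2=0, (6-6)^2=0, (7-5)^2=4, (5-7)^2=4
sum(d^2) = 8.
Step 3: rho = 1 - 6*8 / (10*(10^2 - 1)) = 1 - 48/990 = 0.951515.
Step 4: Under H0, t = rho * sqrt((n-2)/(1-rho^2)) = 8.7493 ~ t(8).
Step 5: Two-sided p-value from the t-distribution with 8 df = 0.000023.
Step 6: alpha = 0.1. reject H0.

rho = 0.9515, p = 0.000023, reject H0 at alpha = 0.1.


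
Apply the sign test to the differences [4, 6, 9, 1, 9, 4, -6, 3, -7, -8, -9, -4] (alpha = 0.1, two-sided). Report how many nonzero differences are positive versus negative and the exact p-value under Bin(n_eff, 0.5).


Step 1: Discard zero differences. Original n = 12; n_eff = number of nonzero differences = 12.
Nonzero differences (with sign): +4, +6, +9, +1, +9, +4, -6, +3, -7, -8, -9, -4
Step 2: Count signs: positive = 7, negative = 5.
Step 3: Under H0: P(positive) = 0.5, so the number of positives S ~ Bin(12, 0.5).
Step 4: Two-sided exact p-value = sum of Bin(12,0.5) probabilities at or below the observed probability = 0.774414.
Step 5: alpha = 0.1. fail to reject H0.

n_eff = 12, pos = 7, neg = 5, p = 0.774414, fail to reject H0.


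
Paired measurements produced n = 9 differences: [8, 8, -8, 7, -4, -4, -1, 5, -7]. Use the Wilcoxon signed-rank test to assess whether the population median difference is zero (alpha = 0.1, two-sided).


Step 1: Drop any zero differences (none here) and take |d_i|.
|d| = [8, 8, 8, 7, 4, 4, 1, 5, 7]
Step 2: Midrank |d_i| (ties get averaged ranks).
ranks: |8|->8, |8|->8, |8|->8, |7|->5.5, |4|->2.5, |4|->2.5, |1|->1, |5|->4, |7|->5.5
Step 3: Attach original signs; sum ranks with positive sign and with negative sign.
W+ = 8 + 8 + 5.5 + 4 = 25.5
W- = 8 + 2.5 + 2.5 + 1 + 5.5 = 19.5
(Check: W+ + W- = 45 should equal n(n+1)/2 = 45.)
Step 4: Test statistic W = min(W+, W-) = 19.5.
Step 5: Ties in |d|, so use the tie-corrected normal approximation.
        E[W] = n(n+1)/4 = 9*10/4 = 22.5.
        Tie groups: |d|=4 (t=2), |d|=7 (t=2), |d|=8 (t=3); sum(t^3 - t) = 36.
        Var[W] = n(n+1)(2n+1)/24 - sum(t^3-t)/48 = 1710/24 - 36/48 = 70.5.
        z = (W - E[W]) / sqrt(Var[W]) = (19.5 - 22.5) / 8.3964 = -0.3573.
        Two-sided p = 2*Phi(z) = 0.720871.
Step 6: alpha = 0.1. fail to reject H0.

W+ = 25.5, W- = 19.5, W = min = 19.5, p = 0.720871, fail to reject H0.


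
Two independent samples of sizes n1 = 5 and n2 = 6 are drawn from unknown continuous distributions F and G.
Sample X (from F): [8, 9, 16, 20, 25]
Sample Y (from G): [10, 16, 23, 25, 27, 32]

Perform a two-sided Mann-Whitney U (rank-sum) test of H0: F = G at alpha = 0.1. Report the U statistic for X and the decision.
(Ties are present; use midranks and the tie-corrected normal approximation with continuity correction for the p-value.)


Step 1: Combine and sort all 11 observations; assign midranks.
sorted (value, group): (8,X), (9,X), (10,Y), (16,X), (16,Y), (20,X), (23,Y), (25,X), (25,Y), (27,Y), (32,Y)
ranks: 8->1, 9->2, 10->3, 16->4.5, 16->4.5, 20->6, 23->7, 25->8.5, 25->8.5, 27->10, 32->11
Step 2: Rank sum for X: R1 = 1 + 2 + 4.5 + 6 + 8.5 = 22.
Step 3: U_X = R1 - n1(n1+1)/2 = 22 - 5*6/2 = 22 - 15 = 7.
       U_Y = n1*n2 - U_X = 30 - 7 = 23.
Step 4: Ties are present, so use the tie-corrected normal approximation (with continuity correction) for the p-value.
Step 5: p-value = 0.168954; compare to alpha = 0.1. fail to reject H0.

U_X = 7, p = 0.168954, fail to reject H0 at alpha = 0.1.


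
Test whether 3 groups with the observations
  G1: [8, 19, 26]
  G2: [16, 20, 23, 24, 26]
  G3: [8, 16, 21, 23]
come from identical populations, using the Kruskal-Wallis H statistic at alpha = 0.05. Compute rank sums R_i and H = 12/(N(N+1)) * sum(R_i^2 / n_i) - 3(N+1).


Step 1: Combine all N = 12 observations and assign midranks.
sorted (value, group, rank): (8,G1,1.5), (8,G3,1.5), (16,G2,3.5), (16,G3,3.5), (19,G1,5), (20,G2,6), (21,G3,7), (23,G2,8.5), (23,G3,8.5), (24,G2,10), (26,G1,11.5), (26,G2,11.5)
Step 2: Sum ranks within each group.
R_1 = 18 (n_1 = 3)
R_2 = 39.5 (n_2 = 5)
R_3 = 20.5 (n_3 = 4)
Step 3: H = 12/(N(N+1)) * sum(R_i^2/n_i) - 3(N+1)
     = 12/(12*13) * (18^2/3 + 39.5^2/5 + 20.5^2/4) - 3*13
     = 0.076923 * 525.112 - 39
     = 1.393269.
Step 4: Ties present; correction factor C = 1 - 24/(12^3 - 12) = 0.986014. Corrected H = 1.393269 / 0.986014 = 1.413032.
Step 5: Under H0, H ~ chi^2(2); p-value = 0.493360.
Step 6: alpha = 0.05. fail to reject H0.

H = 1.4130, df = 2, p = 0.493360, fail to reject H0.


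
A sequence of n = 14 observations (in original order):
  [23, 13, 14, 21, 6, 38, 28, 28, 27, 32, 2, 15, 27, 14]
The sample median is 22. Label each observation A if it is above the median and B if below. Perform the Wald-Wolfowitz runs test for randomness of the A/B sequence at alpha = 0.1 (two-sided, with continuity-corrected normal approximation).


Step 1: Compute median = 22; label A = above, B = below.
Labels in order: ABBBBAAAAABBAB  (n_A = 7, n_B = 7)
Step 2: Count runs R = 6.
Step 3: Under H0 (random ordering), E[R] = 2*n_A*n_B/(n_A+n_B) + 1 = 2*7*7/14 + 1 = 8.0000.
        Var[R] = 2*n_A*n_B*(2*n_A*n_B - n_A - n_B) / ((n_A+n_B)^2 * (n_A+n_B-1)) = 8232/2548 = 3.2308.
        SD[R] = 1.7974.
Step 4: Continuity-corrected z = (R + 0.5 - E[R]) / SD[R] = (6 + 0.5 - 8.0000) / 1.7974 = -0.8345.
Step 5: Two-sided p-value via normal approximation = 2*(1 - Phi(|z|)) = 0.403986.
Step 6: alpha = 0.1. fail to reject H0.

R = 6, z = -0.8345, p = 0.403986, fail to reject H0.


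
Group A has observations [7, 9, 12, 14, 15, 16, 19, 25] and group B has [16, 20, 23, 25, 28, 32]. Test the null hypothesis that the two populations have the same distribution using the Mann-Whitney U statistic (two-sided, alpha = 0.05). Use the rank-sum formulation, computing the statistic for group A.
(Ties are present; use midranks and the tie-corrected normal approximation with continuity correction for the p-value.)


Step 1: Combine and sort all 14 observations; assign midranks.
sorted (value, group): (7,X), (9,X), (12,X), (14,X), (15,X), (16,X), (16,Y), (19,X), (20,Y), (23,Y), (25,X), (25,Y), (28,Y), (32,Y)
ranks: 7->1, 9->2, 12->3, 14->4, 15->5, 16->6.5, 16->6.5, 19->8, 20->9, 23->10, 25->11.5, 25->11.5, 28->13, 32->14
Step 2: Rank sum for X: R1 = 1 + 2 + 3 + 4 + 5 + 6.5 + 8 + 11.5 = 41.
Step 3: U_X = R1 - n1(n1+1)/2 = 41 - 8*9/2 = 41 - 36 = 5.
       U_Y = n1*n2 - U_X = 48 - 5 = 43.
Step 4: Ties are present, so use the tie-corrected normal approximation (with continuity correction) for the p-value.
Step 5: p-value = 0.016684; compare to alpha = 0.05. reject H0.

U_X = 5, p = 0.016684, reject H0 at alpha = 0.05.


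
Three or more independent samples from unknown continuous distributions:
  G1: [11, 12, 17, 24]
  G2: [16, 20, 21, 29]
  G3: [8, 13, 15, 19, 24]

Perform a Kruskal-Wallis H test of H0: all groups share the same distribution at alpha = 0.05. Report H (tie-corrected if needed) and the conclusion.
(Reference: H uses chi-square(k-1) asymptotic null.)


Step 1: Combine all N = 13 observations and assign midranks.
sorted (value, group, rank): (8,G3,1), (11,G1,2), (12,G1,3), (13,G3,4), (15,G3,5), (16,G2,6), (17,G1,7), (19,G3,8), (20,G2,9), (21,G2,10), (24,G1,11.5), (24,G3,11.5), (29,G2,13)
Step 2: Sum ranks within each group.
R_1 = 23.5 (n_1 = 4)
R_2 = 38 (n_2 = 4)
R_3 = 29.5 (n_3 = 5)
Step 3: H = 12/(N(N+1)) * sum(R_i^2/n_i) - 3(N+1)
     = 12/(13*14) * (23.5^2/4 + 38^2/4 + 29.5^2/5) - 3*14
     = 0.065934 * 673.112 - 42
     = 2.381044.
Step 4: Ties present; correction factor C = 1 - 6/(13^3 - 13) = 0.997253. Corrected H = 2.381044 / 0.997253 = 2.387603.
Step 5: Under H0, H ~ chi^2(2); p-value = 0.303067.
Step 6: alpha = 0.05. fail to reject H0.

H = 2.3876, df = 2, p = 0.303067, fail to reject H0.


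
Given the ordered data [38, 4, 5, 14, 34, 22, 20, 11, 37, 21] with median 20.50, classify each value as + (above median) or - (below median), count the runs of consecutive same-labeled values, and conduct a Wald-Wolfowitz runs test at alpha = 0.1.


Step 1: Compute median = 20.50; label A = above, B = below.
Labels in order: ABBBAABBAA  (n_A = 5, n_B = 5)
Step 2: Count runs R = 5.
Step 3: Under H0 (random ordering), E[R] = 2*n_A*n_B/(n_A+n_B) + 1 = 2*5*5/10 + 1 = 6.0000.
        Var[R] = 2*n_A*n_B*(2*n_A*n_B - n_A - n_B) / ((n_A+n_B)^2 * (n_A+n_B-1)) = 2000/900 = 2.2222.
        SD[R] = 1.4907.
Step 4: Continuity-corrected z = (R + 0.5 - E[R]) / SD[R] = (5 + 0.5 - 6.0000) / 1.4907 = -0.3354.
Step 5: Two-sided p-value via normal approximation = 2*(1 - Phi(|z|)) = 0.737316.
Step 6: alpha = 0.1. fail to reject H0.

R = 5, z = -0.3354, p = 0.737316, fail to reject H0.


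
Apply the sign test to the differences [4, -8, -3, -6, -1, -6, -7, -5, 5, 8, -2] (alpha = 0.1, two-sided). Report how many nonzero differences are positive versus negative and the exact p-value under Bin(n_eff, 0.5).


Step 1: Discard zero differences. Original n = 11; n_eff = number of nonzero differences = 11.
Nonzero differences (with sign): +4, -8, -3, -6, -1, -6, -7, -5, +5, +8, -2
Step 2: Count signs: positive = 3, negative = 8.
Step 3: Under H0: P(positive) = 0.5, so the number of positives S ~ Bin(11, 0.5).
Step 4: Two-sided exact p-value = sum of Bin(11,0.5) probabilities at or below the observed probability = 0.226562.
Step 5: alpha = 0.1. fail to reject H0.

n_eff = 11, pos = 3, neg = 8, p = 0.226562, fail to reject H0.


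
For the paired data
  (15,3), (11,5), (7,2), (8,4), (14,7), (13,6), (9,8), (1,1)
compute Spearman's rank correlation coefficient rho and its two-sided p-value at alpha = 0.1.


Step 1: Rank x and y separately (midranks; no ties here).
rank(x): 15->8, 11->5, 7->2, 8->3, 14->7, 13->6, 9->4, 1->1
rank(y): 3->3, 5->5, 2->2, 4->4, 7->7, 6->6, 8->8, 1->1
Step 2: d_i = R_x(i) - R_y(i); compute d_i^2.
  (8-3)^2=25, (5-5)^2=0, (2-2)^2=0, (3-4)^2=1, (7-7)^2=0, (6-6)^2=0, (4-8)^2=16, (1-1)^2=0
sum(d^2) = 42.
Step 3: rho = 1 - 6*42 / (8*(8^2 - 1)) = 1 - 252/504 = 0.500000.
Step 4: Under H0, t = rho * sqrt((n-2)/(1-rho^2)) = 1.4142 ~ t(6).
Step 5: Two-sided p-value from the t-distribution with 6 df = 0.207031.
Step 6: alpha = 0.1. fail to reject H0.

rho = 0.5000, p = 0.207031, fail to reject H0 at alpha = 0.1.


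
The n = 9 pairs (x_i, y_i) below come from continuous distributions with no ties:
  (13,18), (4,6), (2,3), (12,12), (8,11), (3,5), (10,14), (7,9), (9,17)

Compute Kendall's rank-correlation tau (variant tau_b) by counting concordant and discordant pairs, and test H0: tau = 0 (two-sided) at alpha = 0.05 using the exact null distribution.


Step 1: Enumerate the 36 unordered pairs (i,j) with i<j and classify each by sign(x_j-x_i) * sign(y_j-y_i).
  (1,2):dx=-9,dy=-12->C; (1,3):dx=-11,dy=-15->C; (1,4):dx=-1,dy=-6->C; (1,5):dx=-5,dy=-7->C
  (1,6):dx=-10,dy=-13->C; (1,7):dx=-3,dy=-4->C; (1,8):dx=-6,dy=-9->C; (1,9):dx=-4,dy=-1->C
  (2,3):dx=-2,dy=-3->C; (2,4):dx=+8,dy=+6->C; (2,5):dx=+4,dy=+5->C; (2,6):dx=-1,dy=-1->C
  (2,7):dx=+6,dy=+8->C; (2,8):dx=+3,dy=+3->C; (2,9):dx=+5,dy=+11->C; (3,4):dx=+10,dy=+9->C
  (3,5):dx=+6,dy=+8->C; (3,6):dx=+1,dy=+2->C; (3,7):dx=+8,dy=+11->C; (3,8):dx=+5,dy=+6->C
  (3,9):dx=+7,dy=+14->C; (4,5):dx=-4,dy=-1->C; (4,6):dx=-9,dy=-7->C; (4,7):dx=-2,dy=+2->D
  (4,8):dx=-5,dy=-3->C; (4,9):dx=-3,dy=+5->D; (5,6):dx=-5,dy=-6->C; (5,7):dx=+2,dy=+3->C
  (5,8):dx=-1,dy=-2->C; (5,9):dx=+1,dy=+6->C; (6,7):dx=+7,dy=+9->C; (6,8):dx=+4,dy=+4->C
  (6,9):dx=+6,dy=+12->C; (7,8):dx=-3,dy=-5->C; (7,9):dx=-1,dy=+3->D; (8,9):dx=+2,dy=+8->C
Step 2: C = 33, D = 3, total pairs = 36.
Step 3: tau = (C - D)/(n(n-1)/2) = (33 - 3)/36 = 0.833333.
Step 4: Exact two-sided p-value (enumerate n! = 362880 permutations of y under H0): p = 0.000854.
Step 5: alpha = 0.05. reject H0.

tau_b = 0.8333 (C=33, D=3), p = 0.000854, reject H0.


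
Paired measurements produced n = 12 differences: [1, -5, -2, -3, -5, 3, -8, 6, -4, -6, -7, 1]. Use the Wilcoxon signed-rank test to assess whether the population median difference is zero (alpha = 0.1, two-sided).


Step 1: Drop any zero differences (none here) and take |d_i|.
|d| = [1, 5, 2, 3, 5, 3, 8, 6, 4, 6, 7, 1]
Step 2: Midrank |d_i| (ties get averaged ranks).
ranks: |1|->1.5, |5|->7.5, |2|->3, |3|->4.5, |5|->7.5, |3|->4.5, |8|->12, |6|->9.5, |4|->6, |6|->9.5, |7|->11, |1|->1.5
Step 3: Attach original signs; sum ranks with positive sign and with negative sign.
W+ = 1.5 + 4.5 + 9.5 + 1.5 = 17
W- = 7.5 + 3 + 4.5 + 7.5 + 12 + 6 + 9.5 + 11 = 61
(Check: W+ + W- = 78 should equal n(n+1)/2 = 78.)
Step 4: Test statistic W = min(W+, W-) = 17.
Step 5: Ties in |d|, so use the tie-corrected normal approximation.
        E[W] = n(n+1)/4 = 12*13/4 = 39.
        Tie groups: |d|=1 (t=2), |d|=3 (t=2), |d|=5 (t=2), |d|=6 (t=2); sum(t^3 - t) = 24.
        Var[W] = n(n+1)(2n+1)/24 - sum(t^3-t)/48 = 3900/24 - 24/48 = 162.
        z = (W - E[W]) / sqrt(Var[W]) = (17 - 39) / 12.7279 = -1.7285.
        Two-sided p = 2*Phi(z) = 0.083902.
Step 6: alpha = 0.1. reject H0.

W+ = 17, W- = 61, W = min = 17, p = 0.083902, reject H0.


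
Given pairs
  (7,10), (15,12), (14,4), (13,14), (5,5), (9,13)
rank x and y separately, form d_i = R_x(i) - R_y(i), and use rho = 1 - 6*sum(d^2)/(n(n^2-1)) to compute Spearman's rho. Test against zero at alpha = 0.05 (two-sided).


Step 1: Rank x and y separately (midranks; no ties here).
rank(x): 7->2, 15->6, 14->5, 13->4, 5->1, 9->3
rank(y): 10->3, 12->4, 4->1, 14->6, 5->2, 13->5
Step 2: d_i = R_x(i) - R_y(i); compute d_i^2.
  (2-3)^2=1, (6-4)^2=4, (5-1)^2=16, (4-6)^2=4, (1-2)^2=1, (3-5)^2=4
sum(d^2) = 30.
Step 3: rho = 1 - 6*30 / (6*(6^2 - 1)) = 1 - 180/210 = 0.142857.
Step 4: Under H0, t = rho * sqrt((n-2)/(1-rho^2)) = 0.2887 ~ t(4).
Step 5: Two-sided p-value from the t-distribution with 4 df = 0.787172.
Step 6: alpha = 0.05. fail to reject H0.

rho = 0.1429, p = 0.787172, fail to reject H0 at alpha = 0.05.


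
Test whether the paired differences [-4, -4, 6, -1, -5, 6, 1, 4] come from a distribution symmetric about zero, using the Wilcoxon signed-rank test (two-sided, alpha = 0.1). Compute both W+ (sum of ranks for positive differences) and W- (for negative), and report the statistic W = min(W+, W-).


Step 1: Drop any zero differences (none here) and take |d_i|.
|d| = [4, 4, 6, 1, 5, 6, 1, 4]
Step 2: Midrank |d_i| (ties get averaged ranks).
ranks: |4|->4, |4|->4, |6|->7.5, |1|->1.5, |5|->6, |6|->7.5, |1|->1.5, |4|->4
Step 3: Attach original signs; sum ranks with positive sign and with negative sign.
W+ = 7.5 + 7.5 + 1.5 + 4 = 20.5
W- = 4 + 4 + 1.5 + 6 = 15.5
(Check: W+ + W- = 36 should equal n(n+1)/2 = 36.)
Step 4: Test statistic W = min(W+, W-) = 15.5.
Step 5: Ties in |d|, so use the tie-corrected normal approximation.
        E[W] = n(n+1)/4 = 8*9/4 = 18.
        Tie groups: |d|=1 (t=2), |d|=4 (t=3), |d|=6 (t=2); sum(t^3 - t) = 36.
        Var[W] = n(n+1)(2n+1)/24 - sum(t^3-t)/48 = 1224/24 - 36/48 = 50.25.
        z = (W - E[W]) / sqrt(Var[W]) = (15.5 - 18) / 7.0887 = -0.3527.
        Two-sided p = 2*Phi(z) = 0.724334.
Step 6: alpha = 0.1. fail to reject H0.

W+ = 20.5, W- = 15.5, W = min = 15.5, p = 0.724334, fail to reject H0.


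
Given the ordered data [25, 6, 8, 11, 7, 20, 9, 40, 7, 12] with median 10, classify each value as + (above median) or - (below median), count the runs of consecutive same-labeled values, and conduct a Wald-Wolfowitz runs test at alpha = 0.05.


Step 1: Compute median = 10; label A = above, B = below.
Labels in order: ABBABABABA  (n_A = 5, n_B = 5)
Step 2: Count runs R = 9.
Step 3: Under H0 (random ordering), E[R] = 2*n_A*n_B/(n_A+n_B) + 1 = 2*5*5/10 + 1 = 6.0000.
        Var[R] = 2*n_A*n_B*(2*n_A*n_B - n_A - n_B) / ((n_A+n_B)^2 * (n_A+n_B-1)) = 2000/900 = 2.2222.
        SD[R] = 1.4907.
Step 4: Continuity-corrected z = (R - 0.5 - E[R]) / SD[R] = (9 - 0.5 - 6.0000) / 1.4907 = 1.6771.
Step 5: Two-sided p-value via normal approximation = 2*(1 - Phi(|z|)) = 0.093533.
Step 6: alpha = 0.05. fail to reject H0.

R = 9, z = 1.6771, p = 0.093533, fail to reject H0.


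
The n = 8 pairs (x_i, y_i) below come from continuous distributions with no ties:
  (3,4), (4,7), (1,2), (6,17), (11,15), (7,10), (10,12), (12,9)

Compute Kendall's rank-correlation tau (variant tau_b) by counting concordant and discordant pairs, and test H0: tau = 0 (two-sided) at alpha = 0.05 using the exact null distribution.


Step 1: Enumerate the 28 unordered pairs (i,j) with i<j and classify each by sign(x_j-x_i) * sign(y_j-y_i).
  (1,2):dx=+1,dy=+3->C; (1,3):dx=-2,dy=-2->C; (1,4):dx=+3,dy=+13->C; (1,5):dx=+8,dy=+11->C
  (1,6):dx=+4,dy=+6->C; (1,7):dx=+7,dy=+8->C; (1,8):dx=+9,dy=+5->C; (2,3):dx=-3,dy=-5->C
  (2,4):dx=+2,dy=+10->C; (2,5):dx=+7,dy=+8->C; (2,6):dx=+3,dy=+3->C; (2,7):dx=+6,dy=+5->C
  (2,8):dx=+8,dy=+2->C; (3,4):dx=+5,dy=+15->C; (3,5):dx=+10,dy=+13->C; (3,6):dx=+6,dy=+8->C
  (3,7):dx=+9,dy=+10->C; (3,8):dx=+11,dy=+7->C; (4,5):dx=+5,dy=-2->D; (4,6):dx=+1,dy=-7->D
  (4,7):dx=+4,dy=-5->D; (4,8):dx=+6,dy=-8->D; (5,6):dx=-4,dy=-5->C; (5,7):dx=-1,dy=-3->C
  (5,8):dx=+1,dy=-6->D; (6,7):dx=+3,dy=+2->C; (6,8):dx=+5,dy=-1->D; (7,8):dx=+2,dy=-3->D
Step 2: C = 21, D = 7, total pairs = 28.
Step 3: tau = (C - D)/(n(n-1)/2) = (21 - 7)/28 = 0.500000.
Step 4: Exact two-sided p-value (enumerate n! = 40320 permutations of y under H0): p = 0.108681.
Step 5: alpha = 0.05. fail to reject H0.

tau_b = 0.5000 (C=21, D=7), p = 0.108681, fail to reject H0.


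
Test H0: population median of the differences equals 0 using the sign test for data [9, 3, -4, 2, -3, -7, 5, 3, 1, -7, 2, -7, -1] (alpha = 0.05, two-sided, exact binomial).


Step 1: Discard zero differences. Original n = 13; n_eff = number of nonzero differences = 13.
Nonzero differences (with sign): +9, +3, -4, +2, -3, -7, +5, +3, +1, -7, +2, -7, -1
Step 2: Count signs: positive = 7, negative = 6.
Step 3: Under H0: P(positive) = 0.5, so the number of positives S ~ Bin(13, 0.5).
Step 4: Two-sided exact p-value = sum of Bin(13,0.5) probabilities at or below the observed probability = 1.000000.
Step 5: alpha = 0.05. fail to reject H0.

n_eff = 13, pos = 7, neg = 6, p = 1.000000, fail to reject H0.


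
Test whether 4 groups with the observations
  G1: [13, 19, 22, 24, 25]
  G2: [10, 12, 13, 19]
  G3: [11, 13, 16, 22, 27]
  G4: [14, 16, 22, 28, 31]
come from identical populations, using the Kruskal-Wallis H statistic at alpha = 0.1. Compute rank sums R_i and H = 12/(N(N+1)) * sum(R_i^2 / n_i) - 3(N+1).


Step 1: Combine all N = 19 observations and assign midranks.
sorted (value, group, rank): (10,G2,1), (11,G3,2), (12,G2,3), (13,G1,5), (13,G2,5), (13,G3,5), (14,G4,7), (16,G3,8.5), (16,G4,8.5), (19,G1,10.5), (19,G2,10.5), (22,G1,13), (22,G3,13), (22,G4,13), (24,G1,15), (25,G1,16), (27,G3,17), (28,G4,18), (31,G4,19)
Step 2: Sum ranks within each group.
R_1 = 59.5 (n_1 = 5)
R_2 = 19.5 (n_2 = 4)
R_3 = 45.5 (n_3 = 5)
R_4 = 65.5 (n_4 = 5)
Step 3: H = 12/(N(N+1)) * sum(R_i^2/n_i) - 3(N+1)
     = 12/(19*20) * (59.5^2/5 + 19.5^2/4 + 45.5^2/5 + 65.5^2/5) - 3*20
     = 0.031579 * 2075.21 - 60
     = 5.533026.
Step 4: Ties present; correction factor C = 1 - 60/(19^3 - 19) = 0.991228. Corrected H = 5.533026 / 0.991228 = 5.581991.
Step 5: Under H0, H ~ chi^2(3); p-value = 0.133816.
Step 6: alpha = 0.1. fail to reject H0.

H = 5.5820, df = 3, p = 0.133816, fail to reject H0.


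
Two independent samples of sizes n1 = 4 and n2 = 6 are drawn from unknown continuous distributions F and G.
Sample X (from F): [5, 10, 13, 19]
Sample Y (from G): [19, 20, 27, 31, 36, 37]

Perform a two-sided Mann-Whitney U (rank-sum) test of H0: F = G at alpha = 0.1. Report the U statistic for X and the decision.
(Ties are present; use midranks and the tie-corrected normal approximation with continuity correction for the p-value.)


Step 1: Combine and sort all 10 observations; assign midranks.
sorted (value, group): (5,X), (10,X), (13,X), (19,X), (19,Y), (20,Y), (27,Y), (31,Y), (36,Y), (37,Y)
ranks: 5->1, 10->2, 13->3, 19->4.5, 19->4.5, 20->6, 27->7, 31->8, 36->9, 37->10
Step 2: Rank sum for X: R1 = 1 + 2 + 3 + 4.5 = 10.5.
Step 3: U_X = R1 - n1(n1+1)/2 = 10.5 - 4*5/2 = 10.5 - 10 = 0.5.
       U_Y = n1*n2 - U_X = 24 - 0.5 = 23.5.
Step 4: Ties are present, so use the tie-corrected normal approximation (with continuity correction) for the p-value.
Step 5: p-value = 0.018655; compare to alpha = 0.1. reject H0.

U_X = 0.5, p = 0.018655, reject H0 at alpha = 0.1.


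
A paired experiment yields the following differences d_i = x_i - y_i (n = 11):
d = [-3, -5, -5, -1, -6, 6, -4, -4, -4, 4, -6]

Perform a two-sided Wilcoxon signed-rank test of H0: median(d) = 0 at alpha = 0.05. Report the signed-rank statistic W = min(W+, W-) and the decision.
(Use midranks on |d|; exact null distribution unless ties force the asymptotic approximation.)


Step 1: Drop any zero differences (none here) and take |d_i|.
|d| = [3, 5, 5, 1, 6, 6, 4, 4, 4, 4, 6]
Step 2: Midrank |d_i| (ties get averaged ranks).
ranks: |3|->2, |5|->7.5, |5|->7.5, |1|->1, |6|->10, |6|->10, |4|->4.5, |4|->4.5, |4|->4.5, |4|->4.5, |6|->10
Step 3: Attach original signs; sum ranks with positive sign and with negative sign.
W+ = 10 + 4.5 = 14.5
W- = 2 + 7.5 + 7.5 + 1 + 10 + 4.5 + 4.5 + 4.5 + 10 = 51.5
(Check: W+ + W- = 66 should equal n(n+1)/2 = 66.)
Step 4: Test statistic W = min(W+, W-) = 14.5.
Step 5: Ties in |d|, so use the tie-corrected normal approximation.
        E[W] = n(n+1)/4 = 11*12/4 = 33.
        Tie groups: |d|=4 (t=4), |d|=5 (t=2), |d|=6 (t=3); sum(t^3 - t) = 90.
        Var[W] = n(n+1)(2n+1)/24 - sum(t^3-t)/48 = 3036/24 - 90/48 = 124.625.
        z = (W - E[W]) / sqrt(Var[W]) = (14.5 - 33) / 11.1636 = -1.6572.
        Two-sided p = 2*Phi(z) = 0.097484.
Step 6: alpha = 0.05. fail to reject H0.

W+ = 14.5, W- = 51.5, W = min = 14.5, p = 0.097484, fail to reject H0.


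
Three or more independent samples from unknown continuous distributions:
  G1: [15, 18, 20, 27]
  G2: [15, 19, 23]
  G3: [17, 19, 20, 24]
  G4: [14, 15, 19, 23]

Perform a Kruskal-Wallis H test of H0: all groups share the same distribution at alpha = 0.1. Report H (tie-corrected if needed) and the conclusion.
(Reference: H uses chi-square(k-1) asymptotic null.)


Step 1: Combine all N = 15 observations and assign midranks.
sorted (value, group, rank): (14,G4,1), (15,G1,3), (15,G2,3), (15,G4,3), (17,G3,5), (18,G1,6), (19,G2,8), (19,G3,8), (19,G4,8), (20,G1,10.5), (20,G3,10.5), (23,G2,12.5), (23,G4,12.5), (24,G3,14), (27,G1,15)
Step 2: Sum ranks within each group.
R_1 = 34.5 (n_1 = 4)
R_2 = 23.5 (n_2 = 3)
R_3 = 37.5 (n_3 = 4)
R_4 = 24.5 (n_4 = 4)
Step 3: H = 12/(N(N+1)) * sum(R_i^2/n_i) - 3(N+1)
     = 12/(15*16) * (34.5^2/4 + 23.5^2/3 + 37.5^2/4 + 24.5^2/4) - 3*16
     = 0.050000 * 983.271 - 48
     = 1.163542.
Step 4: Ties present; correction factor C = 1 - 60/(15^3 - 15) = 0.982143. Corrected H = 1.163542 / 0.982143 = 1.184697.
Step 5: Under H0, H ~ chi^2(3); p-value = 0.756677.
Step 6: alpha = 0.1. fail to reject H0.

H = 1.1847, df = 3, p = 0.756677, fail to reject H0.


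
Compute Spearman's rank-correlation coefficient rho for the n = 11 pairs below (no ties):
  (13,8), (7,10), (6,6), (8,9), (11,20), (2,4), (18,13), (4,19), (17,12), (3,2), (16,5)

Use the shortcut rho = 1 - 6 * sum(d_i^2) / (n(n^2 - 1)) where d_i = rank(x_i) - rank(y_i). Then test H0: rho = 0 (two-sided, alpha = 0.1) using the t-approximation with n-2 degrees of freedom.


Step 1: Rank x and y separately (midranks; no ties here).
rank(x): 13->8, 7->5, 6->4, 8->6, 11->7, 2->1, 18->11, 4->3, 17->10, 3->2, 16->9
rank(y): 8->5, 10->7, 6->4, 9->6, 20->11, 4->2, 13->9, 19->10, 12->8, 2->1, 5->3
Step 2: d_i = R_x(i) - R_y(i); compute d_i^2.
  (8-5)^2=9, (5-7)^2=4, (4-4)^2=0, (6-6)^2=0, (7-11)^2=16, (1-2)^2=1, (11-9)^2=4, (3-10)^2=49, (10-8)^2=4, (2-1)^2=1, (9-3)^2=36
sum(d^2) = 124.
Step 3: rho = 1 - 6*124 / (11*(11^2 - 1)) = 1 - 744/1320 = 0.436364.
Step 4: Under H0, t = rho * sqrt((n-2)/(1-rho^2)) = 1.4549 ~ t(9).
Step 5: Two-sided p-value from the t-distribution with 9 df = 0.179665.
Step 6: alpha = 0.1. fail to reject H0.

rho = 0.4364, p = 0.179665, fail to reject H0 at alpha = 0.1.


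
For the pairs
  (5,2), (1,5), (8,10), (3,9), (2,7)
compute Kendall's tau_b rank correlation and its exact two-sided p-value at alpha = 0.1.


Step 1: Enumerate the 10 unordered pairs (i,j) with i<j and classify each by sign(x_j-x_i) * sign(y_j-y_i).
  (1,2):dx=-4,dy=+3->D; (1,3):dx=+3,dy=+8->C; (1,4):dx=-2,dy=+7->D; (1,5):dx=-3,dy=+5->D
  (2,3):dx=+7,dy=+5->C; (2,4):dx=+2,dy=+4->C; (2,5):dx=+1,dy=+2->C; (3,4):dx=-5,dy=-1->C
  (3,5):dx=-6,dy=-3->C; (4,5):dx=-1,dy=-2->C
Step 2: C = 7, D = 3, total pairs = 10.
Step 3: tau = (C - D)/(n(n-1)/2) = (7 - 3)/10 = 0.400000.
Step 4: Exact two-sided p-value (enumerate n! = 120 permutations of y under H0): p = 0.483333.
Step 5: alpha = 0.1. fail to reject H0.

tau_b = 0.4000 (C=7, D=3), p = 0.483333, fail to reject H0.


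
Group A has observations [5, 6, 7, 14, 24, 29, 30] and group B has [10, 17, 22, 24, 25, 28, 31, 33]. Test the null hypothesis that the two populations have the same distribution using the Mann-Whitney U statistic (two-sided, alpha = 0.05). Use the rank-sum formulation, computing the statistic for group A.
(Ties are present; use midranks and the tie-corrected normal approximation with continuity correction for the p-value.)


Step 1: Combine and sort all 15 observations; assign midranks.
sorted (value, group): (5,X), (6,X), (7,X), (10,Y), (14,X), (17,Y), (22,Y), (24,X), (24,Y), (25,Y), (28,Y), (29,X), (30,X), (31,Y), (33,Y)
ranks: 5->1, 6->2, 7->3, 10->4, 14->5, 17->6, 22->7, 24->8.5, 24->8.5, 25->10, 28->11, 29->12, 30->13, 31->14, 33->15
Step 2: Rank sum for X: R1 = 1 + 2 + 3 + 5 + 8.5 + 12 + 13 = 44.5.
Step 3: U_X = R1 - n1(n1+1)/2 = 44.5 - 7*8/2 = 44.5 - 28 = 16.5.
       U_Y = n1*n2 - U_X = 56 - 16.5 = 39.5.
Step 4: Ties are present, so use the tie-corrected normal approximation (with continuity correction) for the p-value.
Step 5: p-value = 0.202614; compare to alpha = 0.05. fail to reject H0.

U_X = 16.5, p = 0.202614, fail to reject H0 at alpha = 0.05.


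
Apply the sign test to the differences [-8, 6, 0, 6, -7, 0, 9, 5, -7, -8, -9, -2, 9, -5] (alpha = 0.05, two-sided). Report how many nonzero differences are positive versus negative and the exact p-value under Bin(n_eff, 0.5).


Step 1: Discard zero differences. Original n = 14; n_eff = number of nonzero differences = 12.
Nonzero differences (with sign): -8, +6, +6, -7, +9, +5, -7, -8, -9, -2, +9, -5
Step 2: Count signs: positive = 5, negative = 7.
Step 3: Under H0: P(positive) = 0.5, so the number of positives S ~ Bin(12, 0.5).
Step 4: Two-sided exact p-value = sum of Bin(12,0.5) probabilities at or below the observed probability = 0.774414.
Step 5: alpha = 0.05. fail to reject H0.

n_eff = 12, pos = 5, neg = 7, p = 0.774414, fail to reject H0.


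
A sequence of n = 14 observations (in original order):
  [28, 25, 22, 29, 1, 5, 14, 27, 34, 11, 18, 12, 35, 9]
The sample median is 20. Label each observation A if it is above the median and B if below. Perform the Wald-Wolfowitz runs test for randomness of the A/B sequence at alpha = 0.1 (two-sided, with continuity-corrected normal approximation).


Step 1: Compute median = 20; label A = above, B = below.
Labels in order: AAAABBBAABBBAB  (n_A = 7, n_B = 7)
Step 2: Count runs R = 6.
Step 3: Under H0 (random ordering), E[R] = 2*n_A*n_B/(n_A+n_B) + 1 = 2*7*7/14 + 1 = 8.0000.
        Var[R] = 2*n_A*n_B*(2*n_A*n_B - n_A - n_B) / ((n_A+n_B)^2 * (n_A+n_B-1)) = 8232/2548 = 3.2308.
        SD[R] = 1.7974.
Step 4: Continuity-corrected z = (R + 0.5 - E[R]) / SD[R] = (6 + 0.5 - 8.0000) / 1.7974 = -0.8345.
Step 5: Two-sided p-value via normal approximation = 2*(1 - Phi(|z|)) = 0.403986.
Step 6: alpha = 0.1. fail to reject H0.

R = 6, z = -0.8345, p = 0.403986, fail to reject H0.


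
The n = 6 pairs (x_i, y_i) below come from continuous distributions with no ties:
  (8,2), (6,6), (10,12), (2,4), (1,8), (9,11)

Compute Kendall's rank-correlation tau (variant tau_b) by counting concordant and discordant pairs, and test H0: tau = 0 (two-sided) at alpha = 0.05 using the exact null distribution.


Step 1: Enumerate the 15 unordered pairs (i,j) with i<j and classify each by sign(x_j-x_i) * sign(y_j-y_i).
  (1,2):dx=-2,dy=+4->D; (1,3):dx=+2,dy=+10->C; (1,4):dx=-6,dy=+2->D; (1,5):dx=-7,dy=+6->D
  (1,6):dx=+1,dy=+9->C; (2,3):dx=+4,dy=+6->C; (2,4):dx=-4,dy=-2->C; (2,5):dx=-5,dy=+2->D
  (2,6):dx=+3,dy=+5->C; (3,4):dx=-8,dy=-8->C; (3,5):dx=-9,dy=-4->C; (3,6):dx=-1,dy=-1->C
  (4,5):dx=-1,dy=+4->D; (4,6):dx=+7,dy=+7->C; (5,6):dx=+8,dy=+3->C
Step 2: C = 10, D = 5, total pairs = 15.
Step 3: tau = (C - D)/(n(n-1)/2) = (10 - 5)/15 = 0.333333.
Step 4: Exact two-sided p-value (enumerate n! = 720 permutations of y under H0): p = 0.469444.
Step 5: alpha = 0.05. fail to reject H0.

tau_b = 0.3333 (C=10, D=5), p = 0.469444, fail to reject H0.


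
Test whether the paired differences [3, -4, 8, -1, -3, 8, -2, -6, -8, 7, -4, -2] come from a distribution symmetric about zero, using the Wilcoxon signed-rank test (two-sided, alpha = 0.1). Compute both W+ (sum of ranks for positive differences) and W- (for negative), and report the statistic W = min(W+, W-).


Step 1: Drop any zero differences (none here) and take |d_i|.
|d| = [3, 4, 8, 1, 3, 8, 2, 6, 8, 7, 4, 2]
Step 2: Midrank |d_i| (ties get averaged ranks).
ranks: |3|->4.5, |4|->6.5, |8|->11, |1|->1, |3|->4.5, |8|->11, |2|->2.5, |6|->8, |8|->11, |7|->9, |4|->6.5, |2|->2.5
Step 3: Attach original signs; sum ranks with positive sign and with negative sign.
W+ = 4.5 + 11 + 11 + 9 = 35.5
W- = 6.5 + 1 + 4.5 + 2.5 + 8 + 11 + 6.5 + 2.5 = 42.5
(Check: W+ + W- = 78 should equal n(n+1)/2 = 78.)
Step 4: Test statistic W = min(W+, W-) = 35.5.
Step 5: Ties in |d|, so use the tie-corrected normal approximation.
        E[W] = n(n+1)/4 = 12*13/4 = 39.
        Tie groups: |d|=2 (t=2), |d|=3 (t=2), |d|=4 (t=2), |d|=8 (t=3); sum(t^3 - t) = 42.
        Var[W] = n(n+1)(2n+1)/24 - sum(t^3-t)/48 = 3900/24 - 42/48 = 161.625.
        z = (W - E[W]) / sqrt(Var[W]) = (35.5 - 39) / 12.7132 = -0.2753.
        Two-sided p = 2*Phi(z) = 0.783082.
Step 6: alpha = 0.1. fail to reject H0.

W+ = 35.5, W- = 42.5, W = min = 35.5, p = 0.783082, fail to reject H0.
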